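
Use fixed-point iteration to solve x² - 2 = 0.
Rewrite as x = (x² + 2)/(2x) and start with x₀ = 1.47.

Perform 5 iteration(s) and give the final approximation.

Equation: x² - 2 = 0
Fixed-point form: x = (x² + 2)/(2x)
x₀ = 1.47

x_1 = g(1.470000) = 1.415272
x_2 = g(1.415272) = 1.414214
x_3 = g(1.414214) = 1.414214
x_4 = g(1.414214) = 1.414214
x_5 = g(1.414214) = 1.414214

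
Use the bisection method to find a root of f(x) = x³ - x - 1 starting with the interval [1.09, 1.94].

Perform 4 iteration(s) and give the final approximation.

f(x) = x³ - x - 1
Initial interval: [1.09, 1.94]

Iteration 1:
  c_1 = (1.090000 + 1.940000)/2 = 1.515000
  f(c_1) = f(1.515000) = 0.962266
  f(a) × f(c) < 0, new interval: [1.090000, 1.515000]
Iteration 2:
  c_2 = (1.090000 + 1.515000)/2 = 1.302500
  f(c_2) = f(1.302500) = -0.092801
  f(a) × f(c) ≥ 0, new interval: [1.302500, 1.515000]
Iteration 3:
  c_3 = (1.302500 + 1.515000)/2 = 1.408750
  f(c_3) = f(1.408750) = 0.387022
  f(a) × f(c) < 0, new interval: [1.302500, 1.408750]
Iteration 4:
  c_4 = (1.302500 + 1.408750)/2 = 1.355625
  f(c_4) = f(1.355625) = 0.135633
  f(a) × f(c) < 0, new interval: [1.302500, 1.355625]

After 4 iteration(s), the approximation is c_4 = 1.355625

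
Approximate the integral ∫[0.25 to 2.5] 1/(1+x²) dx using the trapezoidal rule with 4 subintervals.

f(x) = 1/(1+x²)
a = 0.25, b = 2.5, n = 4
h = (b - a)/n = 0.562500

Trapezoidal rule: (h/2)[f(x₀) + 2f(x₁) + 2f(x₂) + ... + f(xₙ)]

x_0 = 0.2500, f(x_0) = 0.941176, coefficient = 1
x_1 = 0.8125, f(x_1) = 0.602353, coefficient = 2
x_2 = 1.3750, f(x_2) = 0.345946, coefficient = 2
x_3 = 1.9375, f(x_3) = 0.210353, coefficient = 2
x_4 = 2.5000, f(x_4) = 0.137931, coefficient = 1

I ≈ (0.562500/2) × 3.396412 = 0.955241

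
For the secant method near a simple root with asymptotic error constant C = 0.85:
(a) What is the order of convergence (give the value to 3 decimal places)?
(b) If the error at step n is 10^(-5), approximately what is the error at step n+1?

(a) Secant method has superlinear convergence with order φ = (1+√5)/2 ≈ 1.618.
    This means |e_{n+1}| ≈ C|e_n|^1.618.

(b) With |e_n| = 10^(-5) and C = 0.85:
    |e_{n+1}| ≈ 0.85 × (10^(-5))^1.618 = 0.85 × 10^(-8.09)

(a) ≈ 1.618 (golden ratio); (b) |e_{n+1}| ≈ 6.906e-09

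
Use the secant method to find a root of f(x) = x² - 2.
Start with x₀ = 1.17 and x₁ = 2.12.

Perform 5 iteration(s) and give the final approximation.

f(x) = x² - 2
x₀ = 1.17, x₁ = 2.12

Secant formula: x_{n+1} = x_n - f(x_n)(x_n - x_{n-1})/(f(x_n) - f(x_{n-1}))

Iteration 1:
  f(1.170000) = -0.631100
  f(2.120000) = 2.494400
  x_2 = 2.120000 - 2.494400×(2.120000 - 1.170000)/(2.494400 - (-0.631100))
       = 1.361824
Iteration 2:
  f(2.120000) = 2.494400
  f(1.361824) = -0.145436
  x_3 = 1.361824 - (-0.145436)×(1.361824 - 2.120000)/(-0.145436 - 2.494400)
       = 1.403594
Iteration 3:
  f(1.361824) = -0.145436
  f(1.403594) = -0.029924
  x_4 = 1.403594 - (-0.029924)×(1.403594 - 1.361824)/(-0.029924 - (-0.145436))
       = 1.414415
Iteration 4:
  f(1.403594) = -0.029924
  f(1.414415) = 0.000569
  x_5 = 1.414415 - 0.000569×(1.414415 - 1.403594)/(0.000569 - (-0.029924))
       = 1.414213
Iteration 5:
  f(1.414415) = 0.000569
  f(1.414213) = -0.000002
  x_6 = 1.414213 - (-0.000002)×(1.414213 - 1.414415)/(-0.000002 - 0.000569)
       = 1.414214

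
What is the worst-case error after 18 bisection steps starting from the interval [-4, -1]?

Bisection error bound: |error| ≤ (b-a)/2^n
|error| ≤ (-1 - (-4))/2^18 = 3/2^18
|error| ≤ 0.0000114441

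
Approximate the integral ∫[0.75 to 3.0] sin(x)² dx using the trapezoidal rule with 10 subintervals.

f(x) = sin(x)²
a = 0.75, b = 3.0, n = 10
h = (b - a)/n = 0.225000

Trapezoidal rule: (h/2)[f(x₀) + 2f(x₁) + 2f(x₂) + ... + f(xₙ)]

x_0 = 0.7500, f(x_0) = 0.464631, coefficient = 1
x_1 = 0.9750, f(x_1) = 0.685090, coefficient = 2
x_2 = 1.2000, f(x_2) = 0.868697, coefficient = 2
x_3 = 1.4250, f(x_3) = 0.978894, coefficient = 2
x_4 = 1.6500, f(x_4) = 0.993740, coefficient = 2
x_5 = 1.8750, f(x_5) = 0.910280, coefficient = 2
x_6 = 2.1000, f(x_6) = 0.745130, coefficient = 2
x_7 = 2.3250, f(x_7) = 0.531174, coefficient = 2
x_8 = 2.5500, f(x_8) = 0.311011, coefficient = 2
x_9 = 2.7750, f(x_9) = 0.128477, coefficient = 2
x_10 = 3.0000, f(x_10) = 0.019915, coefficient = 1

I ≈ (0.225000/2) × 12.789532 = 1.438822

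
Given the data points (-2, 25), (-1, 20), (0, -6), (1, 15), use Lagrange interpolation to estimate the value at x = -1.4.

Lagrange interpolation formula:
P(x) = Σ yᵢ × Lᵢ(x)
where Lᵢ(x) = Π_{j≠i} (x - xⱼ)/(xᵢ - xⱼ)

L_0(-1.4) = (-1.4 - (-1))/(-2 - (-1)) × (-1.4 - 0)/(-2 - 0) × (-1.4 - 1)/(-2 - 1) = 0.224000
L_1(-1.4) = (-1.4 - (-2))/(-1 - (-2)) × (-1.4 - 0)/(-1 - 0) × (-1.4 - 1)/(-1 - 1) = 1.008000
L_2(-1.4) = (-1.4 - (-2))/(0 - (-2)) × (-1.4 - (-1))/(0 - (-1)) × (-1.4 - 1)/(0 - 1) = -0.288000
L_3(-1.4) = (-1.4 - (-2))/(1 - (-2)) × (-1.4 - (-1))/(1 - (-1)) × (-1.4 - 0)/(1 - 0) = 0.056000

P(-1.4) = 25×L_0(-1.4) + 20×L_1(-1.4) + (-6)×L_2(-1.4) + 15×L_3(-1.4)
P(-1.4) = 28.328000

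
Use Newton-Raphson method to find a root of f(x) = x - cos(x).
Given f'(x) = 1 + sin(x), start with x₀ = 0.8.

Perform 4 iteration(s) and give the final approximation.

f(x) = x - cos(x)
f'(x) = 1 + sin(x)
x₀ = 0.8

Newton-Raphson formula: x_{n+1} = x_n - f(x_n)/f'(x_n)

Iteration 1:
  f(0.800000) = 0.103293
  f'(0.800000) = 1.717356
  x_1 = 0.800000 - 0.103293/1.717356 = 0.739853
Iteration 2:
  f(0.739853) = 0.001286
  f'(0.739853) = 1.674180
  x_2 = 0.739853 - 0.001286/1.674180 = 0.739085
Iteration 3:
  f(0.739085) = 0.000000
  f'(0.739085) = 1.673612
  x_3 = 0.739085 - 0.000000/1.673612 = 0.739085
Iteration 4:
  f(0.739085) = 0.000000
  f'(0.739085) = 1.673612
  x_4 = 0.739085 - 0.000000/1.673612 = 0.739085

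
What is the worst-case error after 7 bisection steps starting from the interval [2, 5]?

Bisection error bound: |error| ≤ (b-a)/2^n
|error| ≤ (5 - 2)/2^7 = 3/2^7
|error| ≤ 0.0234375000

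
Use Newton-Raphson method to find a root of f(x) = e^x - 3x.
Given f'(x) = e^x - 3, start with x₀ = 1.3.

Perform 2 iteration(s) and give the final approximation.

f(x) = e^x - 3x
f'(x) = e^x - 3
x₀ = 1.3

Newton-Raphson formula: x_{n+1} = x_n - f(x_n)/f'(x_n)

Iteration 1:
  f(1.300000) = -0.230703
  f'(1.300000) = 0.669297
  x_1 = 1.300000 - (-0.230703)/0.669297 = 1.644695
Iteration 2:
  f(1.644695) = 0.245345
  f'(1.644695) = 2.179431
  x_2 = 1.644695 - 0.245345/2.179431 = 1.532122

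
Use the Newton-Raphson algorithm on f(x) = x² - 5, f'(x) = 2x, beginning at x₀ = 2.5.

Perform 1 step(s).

f(x) = x² - 5
f'(x) = 2x
x₀ = 2.5

Newton-Raphson formula: x_{n+1} = x_n - f(x_n)/f'(x_n)

Iteration 1:
  f(2.500000) = 1.250000
  f'(2.500000) = 5.000000
  x_1 = 2.500000 - 1.250000/5.000000 = 2.250000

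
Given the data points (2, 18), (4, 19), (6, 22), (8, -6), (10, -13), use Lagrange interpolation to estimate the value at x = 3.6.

Lagrange interpolation formula:
P(x) = Σ yᵢ × Lᵢ(x)
where Lᵢ(x) = Π_{j≠i} (x - xⱼ)/(xᵢ - xⱼ)

L_0(3.6) = (3.6 - 4)/(2 - 4) × (3.6 - 6)/(2 - 6) × (3.6 - 8)/(2 - 8) × (3.6 - 10)/(2 - 10) = 0.070400
L_1(3.6) = (3.6 - 2)/(4 - 2) × (3.6 - 6)/(4 - 6) × (3.6 - 8)/(4 - 8) × (3.6 - 10)/(4 - 10) = 1.126400
L_2(3.6) = (3.6 - 2)/(6 - 2) × (3.6 - 4)/(6 - 4) × (3.6 - 8)/(6 - 8) × (3.6 - 10)/(6 - 10) = -0.281600
L_3(3.6) = (3.6 - 2)/(8 - 2) × (3.6 - 4)/(8 - 4) × (3.6 - 6)/(8 - 6) × (3.6 - 10)/(8 - 10) = 0.102400
L_4(3.6) = (3.6 - 2)/(10 - 2) × (3.6 - 4)/(10 - 4) × (3.6 - 6)/(10 - 6) × (3.6 - 8)/(10 - 8) = -0.017600

P(3.6) = 18×L_0(3.6) + 19×L_1(3.6) + 22×L_2(3.6) + (-6)×L_3(3.6) + (-13)×L_4(3.6)
P(3.6) = 16.088000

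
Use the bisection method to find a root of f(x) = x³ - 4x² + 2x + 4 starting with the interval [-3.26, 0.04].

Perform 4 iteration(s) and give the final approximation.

f(x) = x³ - 4x² + 2x + 4
Initial interval: [-3.26, 0.04]

Iteration 1:
  c_1 = (-3.260000 + 0.040000)/2 = -1.610000
  f(c_1) = f(-1.610000) = -13.761681
  f(a) × f(c) ≥ 0, new interval: [-1.610000, 0.040000]
Iteration 2:
  c_2 = (-1.610000 + 0.040000)/2 = -0.785000
  f(c_2) = f(-0.785000) = -0.518637
  f(a) × f(c) ≥ 0, new interval: [-0.785000, 0.040000]
Iteration 3:
  c_3 = (-0.785000 + 0.040000)/2 = -0.372500
  f(c_3) = f(-0.372500) = 2.648288
  f(a) × f(c) < 0, new interval: [-0.785000, -0.372500]
Iteration 4:
  c_4 = (-0.785000 + (-0.372500))/2 = -0.578750
  f(c_4) = f(-0.578750) = 1.308841
  f(a) × f(c) < 0, new interval: [-0.785000, -0.578750]

After 4 iteration(s), the approximation is c_4 = -0.578750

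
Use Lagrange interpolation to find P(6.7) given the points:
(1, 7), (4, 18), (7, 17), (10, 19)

Lagrange interpolation formula:
P(x) = Σ yᵢ × Lᵢ(x)
where Lᵢ(x) = Π_{j≠i} (x - xⱼ)/(xᵢ - xⱼ)

L_0(6.7) = (6.7 - 4)/(1 - 4) × (6.7 - 7)/(1 - 7) × (6.7 - 10)/(1 - 10) = -0.016500
L_1(6.7) = (6.7 - 1)/(4 - 1) × (6.7 - 7)/(4 - 7) × (6.7 - 10)/(4 - 10) = 0.104500
L_2(6.7) = (6.7 - 1)/(7 - 1) × (6.7 - 4)/(7 - 4) × (6.7 - 10)/(7 - 10) = 0.940500
L_3(6.7) = (6.7 - 1)/(10 - 1) × (6.7 - 4)/(10 - 4) × (6.7 - 7)/(10 - 7) = -0.028500

P(6.7) = 7×L_0(6.7) + 18×L_1(6.7) + 17×L_2(6.7) + 19×L_3(6.7)
P(6.7) = 17.212500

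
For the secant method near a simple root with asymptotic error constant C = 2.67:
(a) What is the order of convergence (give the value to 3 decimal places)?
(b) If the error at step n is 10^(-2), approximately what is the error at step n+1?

(a) Secant method has superlinear convergence with order φ = (1+√5)/2 ≈ 1.618.
    This means |e_{n+1}| ≈ C|e_n|^1.618.

(b) With |e_n| = 10^(-2) and C = 2.67:
    |e_{n+1}| ≈ 2.67 × (10^(-2))^1.618 = 2.67 × 10^(-3.24)

(a) ≈ 1.618 (golden ratio); (b) |e_{n+1}| ≈ 1.550e-03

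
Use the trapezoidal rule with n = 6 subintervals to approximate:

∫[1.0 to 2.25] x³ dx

f(x) = x³
a = 1.0, b = 2.25, n = 6
h = (b - a)/n = 0.208333

Trapezoidal rule: (h/2)[f(x₀) + 2f(x₁) + 2f(x₂) + ... + f(xₙ)]

x_0 = 1.0000, f(x_0) = 1.000000, coefficient = 1
x_1 = 1.2083, f(x_1) = 1.764251, coefficient = 2
x_2 = 1.4167, f(x_2) = 2.843171, coefficient = 2
x_3 = 1.6250, f(x_3) = 4.291016, coefficient = 2
x_4 = 1.8333, f(x_4) = 6.162037, coefficient = 2
x_5 = 2.0417, f(x_5) = 8.510489, coefficient = 2
x_6 = 2.2500, f(x_6) = 11.390625, coefficient = 1

I ≈ (0.208333/2) × 59.532552 = 6.201308
Exact value: 6.157227
Error: 0.044081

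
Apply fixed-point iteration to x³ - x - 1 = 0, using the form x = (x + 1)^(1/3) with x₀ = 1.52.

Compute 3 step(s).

Equation: x³ - x - 1 = 0
Fixed-point form: x = (x + 1)^(1/3)
x₀ = 1.52

x_1 = g(1.520000) = 1.360818
x_2 = g(1.360818) = 1.331540
x_3 = g(1.331540) = 1.326013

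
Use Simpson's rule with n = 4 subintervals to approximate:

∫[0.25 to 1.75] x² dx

f(x) = x²
a = 0.25, b = 1.75, n = 4
h = (b - a)/n = 0.375000

Simpson's rule: (h/3)[f(x₀) + 4f(x₁) + 2f(x₂) + ... + f(xₙ)]

x_0 = 0.2500, f(x_0) = 0.062500, coefficient = 1
x_1 = 0.6250, f(x_1) = 0.390625, coefficient = 4
x_2 = 1.0000, f(x_2) = 1.000000, coefficient = 2
x_3 = 1.3750, f(x_3) = 1.890625, coefficient = 4
x_4 = 1.7500, f(x_4) = 3.062500, coefficient = 1

I ≈ (0.375000/3) × 14.250000 = 1.781250
Exact value: 1.781250
Error: 0.000000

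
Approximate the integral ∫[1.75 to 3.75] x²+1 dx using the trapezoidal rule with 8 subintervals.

f(x) = x²+1
a = 1.75, b = 3.75, n = 8
h = (b - a)/n = 0.250000

Trapezoidal rule: (h/2)[f(x₀) + 2f(x₁) + 2f(x₂) + ... + f(xₙ)]

x_0 = 1.7500, f(x_0) = 4.062500, coefficient = 1
x_1 = 2.0000, f(x_1) = 5.000000, coefficient = 2
x_2 = 2.2500, f(x_2) = 6.062500, coefficient = 2
x_3 = 2.5000, f(x_3) = 7.250000, coefficient = 2
x_4 = 2.7500, f(x_4) = 8.562500, coefficient = 2
x_5 = 3.0000, f(x_5) = 10.000000, coefficient = 2
x_6 = 3.2500, f(x_6) = 11.562500, coefficient = 2
x_7 = 3.5000, f(x_7) = 13.250000, coefficient = 2
x_8 = 3.7500, f(x_8) = 15.062500, coefficient = 1

I ≈ (0.250000/2) × 142.500000 = 17.812500
Exact value: 17.791667
Error: 0.020833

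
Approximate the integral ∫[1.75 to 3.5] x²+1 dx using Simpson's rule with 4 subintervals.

f(x) = x²+1
a = 1.75, b = 3.5, n = 4
h = (b - a)/n = 0.437500

Simpson's rule: (h/3)[f(x₀) + 4f(x₁) + 2f(x₂) + ... + f(xₙ)]

x_0 = 1.7500, f(x_0) = 4.062500, coefficient = 1
x_1 = 2.1875, f(x_1) = 5.785156, coefficient = 4
x_2 = 2.6250, f(x_2) = 7.890625, coefficient = 2
x_3 = 3.0625, f(x_3) = 10.378906, coefficient = 4
x_4 = 3.5000, f(x_4) = 13.250000, coefficient = 1

I ≈ (0.437500/3) × 97.750000 = 14.255208
Exact value: 14.255208
Error: 0.000000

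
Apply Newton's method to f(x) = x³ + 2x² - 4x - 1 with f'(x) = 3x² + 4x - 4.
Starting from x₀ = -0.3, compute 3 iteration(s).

f(x) = x³ + 2x² - 4x - 1
f'(x) = 3x² + 4x - 4
x₀ = -0.3

Newton-Raphson formula: x_{n+1} = x_n - f(x_n)/f'(x_n)

Iteration 1:
  f(-0.300000) = 0.353000
  f'(-0.300000) = -4.930000
  x_1 = -0.300000 - 0.353000/(-4.930000) = -0.228398
Iteration 2:
  f(-0.228398) = 0.006007
  f'(-0.228398) = -4.757094
  x_2 = -0.228398 - 0.006007/(-4.757094) = -0.227135
Iteration 3:
  f(-0.227135) = 0.000002
  f'(-0.227135) = -4.753769
  x_3 = -0.227135 - 0.000002/(-4.753769) = -0.227134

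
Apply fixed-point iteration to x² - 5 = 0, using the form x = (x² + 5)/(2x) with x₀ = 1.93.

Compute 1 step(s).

Equation: x² - 5 = 0
Fixed-point form: x = (x² + 5)/(2x)
x₀ = 1.93

x_1 = g(1.930000) = 2.260337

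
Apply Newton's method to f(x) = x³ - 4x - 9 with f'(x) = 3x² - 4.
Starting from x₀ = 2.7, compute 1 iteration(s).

f(x) = x³ - 4x - 9
f'(x) = 3x² - 4
x₀ = 2.7

Newton-Raphson formula: x_{n+1} = x_n - f(x_n)/f'(x_n)

Iteration 1:
  f(2.700000) = -0.117000
  f'(2.700000) = 17.870000
  x_1 = 2.700000 - (-0.117000)/17.870000 = 2.706547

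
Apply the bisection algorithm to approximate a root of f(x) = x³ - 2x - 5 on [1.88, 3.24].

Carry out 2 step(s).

f(x) = x³ - 2x - 5
Initial interval: [1.88, 3.24]

Iteration 1:
  c_1 = (1.880000 + 3.240000)/2 = 2.560000
  f(c_1) = f(2.560000) = 6.657216
  f(a) × f(c) < 0, new interval: [1.880000, 2.560000]
Iteration 2:
  c_2 = (1.880000 + 2.560000)/2 = 2.220000
  f(c_2) = f(2.220000) = 1.501048
  f(a) × f(c) < 0, new interval: [1.880000, 2.220000]

After 2 iteration(s), the approximation is c_2 = 2.220000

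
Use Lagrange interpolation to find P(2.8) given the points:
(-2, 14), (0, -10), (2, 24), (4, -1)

Lagrange interpolation formula:
P(x) = Σ yᵢ × Lᵢ(x)
where Lᵢ(x) = Π_{j≠i} (x - xⱼ)/(xᵢ - xⱼ)

L_0(2.8) = (2.8 - 0)/(-2 - 0) × (2.8 - 2)/(-2 - 2) × (2.8 - 4)/(-2 - 4) = 0.056000
L_1(2.8) = (2.8 - (-2))/(0 - (-2)) × (2.8 - 2)/(0 - 2) × (2.8 - 4)/(0 - 4) = -0.288000
L_2(2.8) = (2.8 - (-2))/(2 - (-2)) × (2.8 - 0)/(2 - 0) × (2.8 - 4)/(2 - 4) = 1.008000
L_3(2.8) = (2.8 - (-2))/(4 - (-2)) × (2.8 - 0)/(4 - 0) × (2.8 - 2)/(4 - 2) = 0.224000

P(2.8) = 14×L_0(2.8) + (-10)×L_1(2.8) + 24×L_2(2.8) + (-1)×L_3(2.8)
P(2.8) = 27.632000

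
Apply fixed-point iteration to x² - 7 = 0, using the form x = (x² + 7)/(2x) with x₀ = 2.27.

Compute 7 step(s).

Equation: x² - 7 = 0
Fixed-point form: x = (x² + 7)/(2x)
x₀ = 2.27

x_1 = g(2.270000) = 2.676850
x_2 = g(2.676850) = 2.645932
x_3 = g(2.645932) = 2.645751
x_4 = g(2.645751) = 2.645751
x_5 = g(2.645751) = 2.645751
x_6 = g(2.645751) = 2.645751
x_7 = g(2.645751) = 2.645751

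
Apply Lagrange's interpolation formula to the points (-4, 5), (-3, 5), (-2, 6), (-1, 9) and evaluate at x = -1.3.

Lagrange interpolation formula:
P(x) = Σ yᵢ × Lᵢ(x)
where Lᵢ(x) = Π_{j≠i} (x - xⱼ)/(xᵢ - xⱼ)

L_0(-1.3) = (-1.3 - (-3))/(-4 - (-3)) × (-1.3 - (-2))/(-4 - (-2)) × (-1.3 - (-1))/(-4 - (-1)) = 0.059500
L_1(-1.3) = (-1.3 - (-4))/(-3 - (-4)) × (-1.3 - (-2))/(-3 - (-2)) × (-1.3 - (-1))/(-3 - (-1)) = -0.283500
L_2(-1.3) = (-1.3 - (-4))/(-2 - (-4)) × (-1.3 - (-3))/(-2 - (-3)) × (-1.3 - (-1))/(-2 - (-1)) = 0.688500
L_3(-1.3) = (-1.3 - (-4))/(-1 - (-4)) × (-1.3 - (-3))/(-1 - (-3)) × (-1.3 - (-2))/(-1 - (-2)) = 0.535500

P(-1.3) = 5×L_0(-1.3) + 5×L_1(-1.3) + 6×L_2(-1.3) + 9×L_3(-1.3)
P(-1.3) = 7.830500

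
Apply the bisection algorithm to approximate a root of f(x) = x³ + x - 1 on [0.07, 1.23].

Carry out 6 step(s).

f(x) = x³ + x - 1
Initial interval: [0.07, 1.23]

Iteration 1:
  c_1 = (0.070000 + 1.230000)/2 = 0.650000
  f(c_1) = f(0.650000) = -0.075375
  f(a) × f(c) ≥ 0, new interval: [0.650000, 1.230000]
Iteration 2:
  c_2 = (0.650000 + 1.230000)/2 = 0.940000
  f(c_2) = f(0.940000) = 0.770584
  f(a) × f(c) < 0, new interval: [0.650000, 0.940000]
Iteration 3:
  c_3 = (0.650000 + 0.940000)/2 = 0.795000
  f(c_3) = f(0.795000) = 0.297460
  f(a) × f(c) < 0, new interval: [0.650000, 0.795000]
Iteration 4:
  c_4 = (0.650000 + 0.795000)/2 = 0.722500
  f(c_4) = f(0.722500) = 0.099650
  f(a) × f(c) < 0, new interval: [0.650000, 0.722500]
Iteration 5:
  c_5 = (0.650000 + 0.722500)/2 = 0.686250
  f(c_5) = f(0.686250) = 0.009432
  f(a) × f(c) < 0, new interval: [0.650000, 0.686250]
Iteration 6:
  c_6 = (0.650000 + 0.686250)/2 = 0.668125
  f(c_6) = f(0.668125) = -0.033630
  f(a) × f(c) ≥ 0, new interval: [0.668125, 0.686250]

After 6 iteration(s), the approximation is c_6 = 0.668125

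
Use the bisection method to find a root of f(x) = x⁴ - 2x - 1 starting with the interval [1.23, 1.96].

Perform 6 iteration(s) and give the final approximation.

f(x) = x⁴ - 2x - 1
Initial interval: [1.23, 1.96]

Iteration 1:
  c_1 = (1.230000 + 1.960000)/2 = 1.595000
  f(c_1) = f(1.595000) = 2.282063
  f(a) × f(c) < 0, new interval: [1.230000, 1.595000]
Iteration 2:
  c_2 = (1.230000 + 1.595000)/2 = 1.412500
  f(c_2) = f(1.412500) = 0.155648
  f(a) × f(c) < 0, new interval: [1.230000, 1.412500]
Iteration 3:
  c_3 = (1.230000 + 1.412500)/2 = 1.321250
  f(c_3) = f(1.321250) = -0.595026
  f(a) × f(c) ≥ 0, new interval: [1.321250, 1.412500]
Iteration 4:
  c_4 = (1.321250 + 1.412500)/2 = 1.366875
  f(c_4) = f(1.366875) = -0.243028
  f(a) × f(c) ≥ 0, new interval: [1.366875, 1.412500]
Iteration 5:
  c_5 = (1.366875 + 1.412500)/2 = 1.389687
  f(c_5) = f(1.389687) = -0.049720
  f(a) × f(c) ≥ 0, new interval: [1.389687, 1.412500]
Iteration 6:
  c_6 = (1.389687 + 1.412500)/2 = 1.401094
  f(c_6) = f(1.401094) = 0.051432
  f(a) × f(c) < 0, new interval: [1.389687, 1.401094]

After 6 iteration(s), the approximation is c_6 = 1.401094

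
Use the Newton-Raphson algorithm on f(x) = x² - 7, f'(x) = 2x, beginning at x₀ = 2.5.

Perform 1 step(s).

f(x) = x² - 7
f'(x) = 2x
x₀ = 2.5

Newton-Raphson formula: x_{n+1} = x_n - f(x_n)/f'(x_n)

Iteration 1:
  f(2.500000) = -0.750000
  f'(2.500000) = 5.000000
  x_1 = 2.500000 - (-0.750000)/5.000000 = 2.650000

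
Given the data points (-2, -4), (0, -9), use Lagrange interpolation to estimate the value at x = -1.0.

Lagrange interpolation formula:
P(x) = Σ yᵢ × Lᵢ(x)
where Lᵢ(x) = Π_{j≠i} (x - xⱼ)/(xᵢ - xⱼ)

L_0(-1.0) = (-1.0 - 0)/(-2 - 0) = 0.500000
L_1(-1.0) = (-1.0 - (-2))/(0 - (-2)) = 0.500000

P(-1.0) = (-4)×L_0(-1.0) + (-9)×L_1(-1.0)
P(-1.0) = -6.500000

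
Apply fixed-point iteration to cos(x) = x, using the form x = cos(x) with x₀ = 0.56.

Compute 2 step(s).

Equation: cos(x) = x
Fixed-point form: x = cos(x)
x₀ = 0.56

x_1 = g(0.560000) = 0.847255
x_2 = g(0.847255) = 0.662043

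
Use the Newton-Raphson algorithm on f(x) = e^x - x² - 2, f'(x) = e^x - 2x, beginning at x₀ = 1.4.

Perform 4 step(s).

f(x) = e^x - x² - 2
f'(x) = e^x - 2x
x₀ = 1.4

Newton-Raphson formula: x_{n+1} = x_n - f(x_n)/f'(x_n)

Iteration 1:
  f(1.400000) = 0.095200
  f'(1.400000) = 1.255200
  x_1 = 1.400000 - 0.095200/1.255200 = 1.324156
Iteration 2:
  f(1.324156) = 0.005622
  f'(1.324156) = 1.110699
  x_2 = 1.324156 - 0.005622/1.110699 = 1.319094
Iteration 3:
  f(1.319094) = 0.000022
  f'(1.319094) = 1.101843
  x_3 = 1.319094 - 0.000022/1.101843 = 1.319074
Iteration 4:
  f(1.319074) = 0.000000
  f'(1.319074) = 1.101808
  x_4 = 1.319074 - 0.000000/1.101808 = 1.319074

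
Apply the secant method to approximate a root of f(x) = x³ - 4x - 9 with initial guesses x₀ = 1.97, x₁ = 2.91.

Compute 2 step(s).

f(x) = x³ - 4x - 9
x₀ = 1.97, x₁ = 2.91

Secant formula: x_{n+1} = x_n - f(x_n)(x_n - x_{n-1})/(f(x_n) - f(x_{n-1}))

Iteration 1:
  f(1.970000) = -9.234627
  f(2.910000) = 4.002171
  x_2 = 2.910000 - 4.002171×(2.910000 - 1.970000)/(4.002171 - (-9.234627))
       = 2.625789
Iteration 2:
  f(2.910000) = 4.002171
  f(2.625789) = -1.398947
  x_3 = 2.625789 - (-1.398947)×(2.625789 - 2.910000)/(-1.398947 - 4.002171)
       = 2.699403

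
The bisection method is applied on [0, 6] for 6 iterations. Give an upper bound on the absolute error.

Bisection error bound: |error| ≤ (b-a)/2^n
|error| ≤ (6 - 0)/2^6 = 6/2^6
|error| ≤ 0.0937500000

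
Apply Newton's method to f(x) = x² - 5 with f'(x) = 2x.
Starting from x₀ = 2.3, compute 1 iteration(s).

f(x) = x² - 5
f'(x) = 2x
x₀ = 2.3

Newton-Raphson formula: x_{n+1} = x_n - f(x_n)/f'(x_n)

Iteration 1:
  f(2.300000) = 0.290000
  f'(2.300000) = 4.600000
  x_1 = 2.300000 - 0.290000/4.600000 = 2.236957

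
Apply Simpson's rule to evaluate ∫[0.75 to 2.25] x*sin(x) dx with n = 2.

f(x) = x*sin(x)
a = 0.75, b = 2.25, n = 2
h = (b - a)/n = 0.750000

Simpson's rule: (h/3)[f(x₀) + 4f(x₁) + 2f(x₂) + ... + f(xₙ)]

x_0 = 0.7500, f(x_0) = 0.511229, coefficient = 1
x_1 = 1.5000, f(x_1) = 1.496242, coefficient = 4
x_2 = 2.2500, f(x_2) = 1.750665, coefficient = 1

I ≈ (0.750000/3) × 8.246864 = 2.061716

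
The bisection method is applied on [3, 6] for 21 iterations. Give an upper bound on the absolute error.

Bisection error bound: |error| ≤ (b-a)/2^n
|error| ≤ (6 - 3)/2^21 = 3/2^21
|error| ≤ 0.0000014305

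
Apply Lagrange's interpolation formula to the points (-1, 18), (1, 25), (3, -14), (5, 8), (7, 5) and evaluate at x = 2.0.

Lagrange interpolation formula:
P(x) = Σ yᵢ × Lᵢ(x)
where Lᵢ(x) = Π_{j≠i} (x - xⱼ)/(xᵢ - xⱼ)

L_0(2.0) = (2.0 - 1)/(-1 - 1) × (2.0 - 3)/(-1 - 3) × (2.0 - 5)/(-1 - 5) × (2.0 - 7)/(-1 - 7) = -0.039062
L_1(2.0) = (2.0 - (-1))/(1 - (-1)) × (2.0 - 3)/(1 - 3) × (2.0 - 5)/(1 - 5) × (2.0 - 7)/(1 - 7) = 0.468750
L_2(2.0) = (2.0 - (-1))/(3 - (-1)) × (2.0 - 1)/(3 - 1) × (2.0 - 5)/(3 - 5) × (2.0 - 7)/(3 - 7) = 0.703125
L_3(2.0) = (2.0 - (-1))/(5 - (-1)) × (2.0 - 1)/(5 - 1) × (2.0 - 3)/(5 - 3) × (2.0 - 7)/(5 - 7) = -0.156250
L_4(2.0) = (2.0 - (-1))/(7 - (-1)) × (2.0 - 1)/(7 - 1) × (2.0 - 3)/(7 - 3) × (2.0 - 5)/(7 - 5) = 0.023438

P(2.0) = 18×L_0(2.0) + 25×L_1(2.0) + (-14)×L_2(2.0) + 8×L_3(2.0) + 5×L_4(2.0)
P(2.0) = 0.039062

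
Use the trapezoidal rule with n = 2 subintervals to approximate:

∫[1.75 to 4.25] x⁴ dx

f(x) = x⁴
a = 1.75, b = 4.25, n = 2
h = (b - a)/n = 1.250000

Trapezoidal rule: (h/2)[f(x₀) + 2f(x₁) + 2f(x₂) + ... + f(xₙ)]

x_0 = 1.7500, f(x_0) = 9.378906, coefficient = 1
x_1 = 3.0000, f(x_1) = 81.000000, coefficient = 2
x_2 = 4.2500, f(x_2) = 326.253906, coefficient = 1

I ≈ (1.250000/2) × 497.632812 = 311.020508
Exact value: 274.033203
Error: 36.987305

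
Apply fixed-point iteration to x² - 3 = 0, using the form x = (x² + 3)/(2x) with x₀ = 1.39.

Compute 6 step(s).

Equation: x² - 3 = 0
Fixed-point form: x = (x² + 3)/(2x)
x₀ = 1.39

x_1 = g(1.390000) = 1.774137
x_2 = g(1.774137) = 1.732550
x_3 = g(1.732550) = 1.732051
x_4 = g(1.732051) = 1.732051
x_5 = g(1.732051) = 1.732051
x_6 = g(1.732051) = 1.732051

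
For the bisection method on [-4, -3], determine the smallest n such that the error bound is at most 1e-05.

We need (b-a)/2^n ≤ 1e-05
(-3 - (-4))/2^n ≤ 1e-05
1/2^n ≤ 1e-05
2^n ≥ 100000
n ≥ log₂(100000) = 16.61
n ≥ 17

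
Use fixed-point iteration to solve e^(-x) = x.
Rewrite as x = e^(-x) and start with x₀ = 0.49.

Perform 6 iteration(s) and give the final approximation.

Equation: e^(-x) = x
Fixed-point form: x = e^(-x)
x₀ = 0.49

x_1 = g(0.490000) = 0.612626
x_2 = g(0.612626) = 0.541926
x_3 = g(0.541926) = 0.581627
x_4 = g(0.581627) = 0.558988
x_5 = g(0.558988) = 0.571787
x_6 = g(0.571787) = 0.564516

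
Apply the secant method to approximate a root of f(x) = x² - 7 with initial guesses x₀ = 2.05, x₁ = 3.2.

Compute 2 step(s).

f(x) = x² - 7
x₀ = 2.05, x₁ = 3.2

Secant formula: x_{n+1} = x_n - f(x_n)(x_n - x_{n-1})/(f(x_n) - f(x_{n-1}))

Iteration 1:
  f(2.050000) = -2.797500
  f(3.200000) = 3.240000
  x_2 = 3.200000 - 3.240000×(3.200000 - 2.050000)/(3.240000 - (-2.797500))
       = 2.582857
Iteration 2:
  f(3.200000) = 3.240000
  f(2.582857) = -0.328849
  x_3 = 2.582857 - (-0.328849)×(2.582857 - 3.200000)/(-0.328849 - 3.240000)
       = 2.639723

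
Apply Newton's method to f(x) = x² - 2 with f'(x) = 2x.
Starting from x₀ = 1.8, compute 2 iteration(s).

f(x) = x² - 2
f'(x) = 2x
x₀ = 1.8

Newton-Raphson formula: x_{n+1} = x_n - f(x_n)/f'(x_n)

Iteration 1:
  f(1.800000) = 1.240000
  f'(1.800000) = 3.600000
  x_1 = 1.800000 - 1.240000/3.600000 = 1.455556
Iteration 2:
  f(1.455556) = 0.118642
  f'(1.455556) = 2.911111
  x_2 = 1.455556 - 0.118642/2.911111 = 1.414801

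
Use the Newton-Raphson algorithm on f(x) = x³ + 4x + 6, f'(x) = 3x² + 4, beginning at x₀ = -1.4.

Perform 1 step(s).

f(x) = x³ + 4x + 6
f'(x) = 3x² + 4
x₀ = -1.4

Newton-Raphson formula: x_{n+1} = x_n - f(x_n)/f'(x_n)

Iteration 1:
  f(-1.400000) = -2.344000
  f'(-1.400000) = 9.880000
  x_1 = -1.400000 - (-2.344000)/9.880000 = -1.162753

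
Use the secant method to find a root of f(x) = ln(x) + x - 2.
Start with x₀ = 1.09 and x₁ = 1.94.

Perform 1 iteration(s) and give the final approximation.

f(x) = ln(x) + x - 2
x₀ = 1.09, x₁ = 1.94

Secant formula: x_{n+1} = x_n - f(x_n)(x_n - x_{n-1})/(f(x_n) - f(x_{n-1}))

Iteration 1:
  f(1.090000) = -0.823822
  f(1.940000) = 0.602688
  x_2 = 1.940000 - 0.602688×(1.940000 - 1.090000)/(0.602688 - (-0.823822))
       = 1.580883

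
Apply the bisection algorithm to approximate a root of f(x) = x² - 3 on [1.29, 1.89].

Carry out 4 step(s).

f(x) = x² - 3
Initial interval: [1.29, 1.89]

Iteration 1:
  c_1 = (1.290000 + 1.890000)/2 = 1.590000
  f(c_1) = f(1.590000) = -0.471900
  f(a) × f(c) ≥ 0, new interval: [1.590000, 1.890000]
Iteration 2:
  c_2 = (1.590000 + 1.890000)/2 = 1.740000
  f(c_2) = f(1.740000) = 0.027600
  f(a) × f(c) < 0, new interval: [1.590000, 1.740000]
Iteration 3:
  c_3 = (1.590000 + 1.740000)/2 = 1.665000
  f(c_3) = f(1.665000) = -0.227775
  f(a) × f(c) ≥ 0, new interval: [1.665000, 1.740000]
Iteration 4:
  c_4 = (1.665000 + 1.740000)/2 = 1.702500
  f(c_4) = f(1.702500) = -0.101494
  f(a) × f(c) ≥ 0, new interval: [1.702500, 1.740000]

After 4 iteration(s), the approximation is c_4 = 1.702500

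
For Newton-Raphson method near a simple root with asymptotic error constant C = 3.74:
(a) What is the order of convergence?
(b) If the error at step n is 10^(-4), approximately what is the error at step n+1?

(a) Newton-Raphson has quadratic (order 2) convergence near simple roots.
    This means |e_{n+1}| ≈ C|e_n|².

(b) With |e_n| = 10^(-4) and C = 3.74:
    |e_{n+1}| ≈ 3.74 × (10^(-4))² = 3.74 × 10^(-8)

(a) 2 (quadratic); (b) |e_{n+1}| ≈ 3.740e-08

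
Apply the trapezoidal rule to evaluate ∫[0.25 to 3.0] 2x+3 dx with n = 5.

f(x) = 2x+3
a = 0.25, b = 3.0, n = 5
h = (b - a)/n = 0.550000

Trapezoidal rule: (h/2)[f(x₀) + 2f(x₁) + 2f(x₂) + ... + f(xₙ)]

x_0 = 0.2500, f(x_0) = 3.500000, coefficient = 1
x_1 = 0.8000, f(x_1) = 4.600000, coefficient = 2
x_2 = 1.3500, f(x_2) = 5.700000, coefficient = 2
x_3 = 1.9000, f(x_3) = 6.800000, coefficient = 2
x_4 = 2.4500, f(x_4) = 7.900000, coefficient = 2
x_5 = 3.0000, f(x_5) = 9.000000, coefficient = 1

I ≈ (0.550000/2) × 62.500000 = 17.187500
Exact value: 17.187500
Error: 0.000000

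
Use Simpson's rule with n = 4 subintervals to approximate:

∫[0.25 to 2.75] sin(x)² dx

f(x) = sin(x)²
a = 0.25, b = 2.75, n = 4
h = (b - a)/n = 0.625000

Simpson's rule: (h/3)[f(x₀) + 4f(x₁) + 2f(x₂) + ... + f(xₙ)]

x_0 = 0.2500, f(x_0) = 0.061209, coefficient = 1
x_1 = 0.8750, f(x_1) = 0.589123, coefficient = 4
x_2 = 1.5000, f(x_2) = 0.994996, coefficient = 2
x_3 = 2.1250, f(x_3) = 0.723044, coefficient = 4
x_4 = 2.7500, f(x_4) = 0.145665, coefficient = 1

I ≈ (0.625000/3) × 7.445533 = 1.551153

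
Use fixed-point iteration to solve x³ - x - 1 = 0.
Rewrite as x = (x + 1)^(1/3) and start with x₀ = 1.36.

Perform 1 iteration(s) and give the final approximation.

Equation: x³ - x - 1 = 0
Fixed-point form: x = (x + 1)^(1/3)
x₀ = 1.36

x_1 = g(1.360000) = 1.331386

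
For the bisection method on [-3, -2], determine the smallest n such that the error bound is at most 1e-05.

We need (b-a)/2^n ≤ 1e-05
(-2 - (-3))/2^n ≤ 1e-05
1/2^n ≤ 1e-05
2^n ≥ 100000
n ≥ log₂(100000) = 16.61
n ≥ 17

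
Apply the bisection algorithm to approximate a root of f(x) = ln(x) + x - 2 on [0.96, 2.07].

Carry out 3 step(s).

f(x) = ln(x) + x - 2
Initial interval: [0.96, 2.07]

Iteration 1:
  c_1 = (0.960000 + 2.070000)/2 = 1.515000
  f(c_1) = f(1.515000) = -0.069585
  f(a) × f(c) ≥ 0, new interval: [1.515000, 2.070000]
Iteration 2:
  c_2 = (1.515000 + 2.070000)/2 = 1.792500
  f(c_2) = f(1.792500) = 0.376111
  f(a) × f(c) < 0, new interval: [1.515000, 1.792500]
Iteration 3:
  c_3 = (1.515000 + 1.792500)/2 = 1.653750
  f(c_3) = f(1.653750) = 0.156795
  f(a) × f(c) < 0, new interval: [1.515000, 1.653750]

After 3 iteration(s), the approximation is c_3 = 1.653750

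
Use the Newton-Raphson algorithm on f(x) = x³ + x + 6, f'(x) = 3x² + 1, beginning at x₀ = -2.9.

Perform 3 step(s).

f(x) = x³ + x + 6
f'(x) = 3x² + 1
x₀ = -2.9

Newton-Raphson formula: x_{n+1} = x_n - f(x_n)/f'(x_n)

Iteration 1:
  f(-2.900000) = -21.289000
  f'(-2.900000) = 26.230000
  x_1 = -2.900000 - (-21.289000)/26.230000 = -2.088372
Iteration 2:
  f(-2.088372) = -5.196385
  f'(-2.088372) = 14.083894
  x_2 = -2.088372 - (-5.196385)/14.083894 = -1.719413
Iteration 3:
  f(-1.719413) = -0.802650
  f'(-1.719413) = 9.869140
  x_3 = -1.719413 - (-0.802650)/9.869140 = -1.638083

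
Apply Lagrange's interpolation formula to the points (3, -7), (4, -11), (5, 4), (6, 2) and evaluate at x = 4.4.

Lagrange interpolation formula:
P(x) = Σ yᵢ × Lᵢ(x)
where Lᵢ(x) = Π_{j≠i} (x - xⱼ)/(xᵢ - xⱼ)

L_0(4.4) = (4.4 - 4)/(3 - 4) × (4.4 - 5)/(3 - 5) × (4.4 - 6)/(3 - 6) = -0.064000
L_1(4.4) = (4.4 - 3)/(4 - 3) × (4.4 - 5)/(4 - 5) × (4.4 - 6)/(4 - 6) = 0.672000
L_2(4.4) = (4.4 - 3)/(5 - 3) × (4.4 - 4)/(5 - 4) × (4.4 - 6)/(5 - 6) = 0.448000
L_3(4.4) = (4.4 - 3)/(6 - 3) × (4.4 - 4)/(6 - 4) × (4.4 - 5)/(6 - 5) = -0.056000

P(4.4) = (-7)×L_0(4.4) + (-11)×L_1(4.4) + 4×L_2(4.4) + 2×L_3(4.4)
P(4.4) = -5.264000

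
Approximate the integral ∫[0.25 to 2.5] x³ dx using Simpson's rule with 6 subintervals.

f(x) = x³
a = 0.25, b = 2.5, n = 6
h = (b - a)/n = 0.375000

Simpson's rule: (h/3)[f(x₀) + 4f(x₁) + 2f(x₂) + ... + f(xₙ)]

x_0 = 0.2500, f(x_0) = 0.015625, coefficient = 1
x_1 = 0.6250, f(x_1) = 0.244141, coefficient = 4
x_2 = 1.0000, f(x_2) = 1.000000, coefficient = 2
x_3 = 1.3750, f(x_3) = 2.599609, coefficient = 4
x_4 = 1.7500, f(x_4) = 5.359375, coefficient = 2
x_5 = 2.1250, f(x_5) = 9.595703, coefficient = 4
x_6 = 2.5000, f(x_6) = 15.625000, coefficient = 1

I ≈ (0.375000/3) × 78.117188 = 9.764648
Exact value: 9.764648
Error: 0.000000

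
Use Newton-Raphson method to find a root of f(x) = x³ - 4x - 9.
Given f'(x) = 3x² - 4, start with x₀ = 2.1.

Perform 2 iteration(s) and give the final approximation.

f(x) = x³ - 4x - 9
f'(x) = 3x² - 4
x₀ = 2.1

Newton-Raphson formula: x_{n+1} = x_n - f(x_n)/f'(x_n)

Iteration 1:
  f(2.100000) = -8.139000
  f'(2.100000) = 9.230000
  x_1 = 2.100000 - (-8.139000)/9.230000 = 2.981798
Iteration 2:
  f(2.981798) = 5.584341
  f'(2.981798) = 22.673367
  x_2 = 2.981798 - 5.584341/22.673367 = 2.735503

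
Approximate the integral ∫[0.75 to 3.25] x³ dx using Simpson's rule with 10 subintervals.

f(x) = x³
a = 0.75, b = 3.25, n = 10
h = (b - a)/n = 0.250000

Simpson's rule: (h/3)[f(x₀) + 4f(x₁) + 2f(x₂) + ... + f(xₙ)]

x_0 = 0.7500, f(x_0) = 0.421875, coefficient = 1
x_1 = 1.0000, f(x_1) = 1.000000, coefficient = 4
x_2 = 1.2500, f(x_2) = 1.953125, coefficient = 2
x_3 = 1.5000, f(x_3) = 3.375000, coefficient = 4
x_4 = 1.7500, f(x_4) = 5.359375, coefficient = 2
x_5 = 2.0000, f(x_5) = 8.000000, coefficient = 4
x_6 = 2.2500, f(x_6) = 11.390625, coefficient = 2
x_7 = 2.5000, f(x_7) = 15.625000, coefficient = 4
x_8 = 2.7500, f(x_8) = 20.796875, coefficient = 2
x_9 = 3.0000, f(x_9) = 27.000000, coefficient = 4
x_10 = 3.2500, f(x_10) = 34.328125, coefficient = 1

I ≈ (0.250000/3) × 333.750000 = 27.812500
Exact value: 27.812500
Error: 0.000000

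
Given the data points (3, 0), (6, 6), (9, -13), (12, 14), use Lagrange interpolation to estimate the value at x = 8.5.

Lagrange interpolation formula:
P(x) = Σ yᵢ × Lᵢ(x)
where Lᵢ(x) = Π_{j≠i} (x - xⱼ)/(xᵢ - xⱼ)

L_0(8.5) = (8.5 - 6)/(3 - 6) × (8.5 - 9)/(3 - 9) × (8.5 - 12)/(3 - 12) = -0.027006
L_1(8.5) = (8.5 - 3)/(6 - 3) × (8.5 - 9)/(6 - 9) × (8.5 - 12)/(6 - 12) = 0.178241
L_2(8.5) = (8.5 - 3)/(9 - 3) × (8.5 - 6)/(9 - 6) × (8.5 - 12)/(9 - 12) = 0.891204
L_3(8.5) = (8.5 - 3)/(12 - 3) × (8.5 - 6)/(12 - 6) × (8.5 - 9)/(12 - 9) = -0.042438

P(8.5) = 0×L_0(8.5) + 6×L_1(8.5) + (-13)×L_2(8.5) + 14×L_3(8.5)
P(8.5) = -11.110340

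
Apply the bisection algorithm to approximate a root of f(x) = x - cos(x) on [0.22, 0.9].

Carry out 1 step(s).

f(x) = x - cos(x)
Initial interval: [0.22, 0.9]

Iteration 1:
  c_1 = (0.220000 + 0.900000)/2 = 0.560000
  f(c_1) = f(0.560000) = -0.287255
  f(a) × f(c) ≥ 0, new interval: [0.560000, 0.900000]

After 1 iteration(s), the approximation is c_1 = 0.560000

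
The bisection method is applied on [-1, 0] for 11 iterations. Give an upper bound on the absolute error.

Bisection error bound: |error| ≤ (b-a)/2^n
|error| ≤ (0 - (-1))/2^11 = 1/2^11
|error| ≤ 0.0004882812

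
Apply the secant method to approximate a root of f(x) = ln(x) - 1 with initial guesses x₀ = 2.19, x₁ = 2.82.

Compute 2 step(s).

f(x) = ln(x) - 1
x₀ = 2.19, x₁ = 2.82

Secant formula: x_{n+1} = x_n - f(x_n)(x_n - x_{n-1})/(f(x_n) - f(x_{n-1}))

Iteration 1:
  f(2.190000) = -0.216098
  f(2.820000) = 0.036737
  x_2 = 2.820000 - 0.036737×(2.820000 - 2.190000)/(0.036737 - (-0.216098))
       = 2.728461
Iteration 2:
  f(2.820000) = 0.036737
  f(2.728461) = 0.003738
  x_3 = 2.728461 - 0.003738×(2.728461 - 2.820000)/(0.003738 - 0.036737)
       = 2.718093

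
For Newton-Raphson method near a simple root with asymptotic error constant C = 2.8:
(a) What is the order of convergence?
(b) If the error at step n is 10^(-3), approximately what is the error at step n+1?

(a) Newton-Raphson has quadratic (order 2) convergence near simple roots.
    This means |e_{n+1}| ≈ C|e_n|².

(b) With |e_n| = 10^(-3) and C = 2.8:
    |e_{n+1}| ≈ 2.8 × (10^(-3))² = 2.8 × 10^(-6)

(a) 2 (quadratic); (b) |e_{n+1}| ≈ 2.800e-06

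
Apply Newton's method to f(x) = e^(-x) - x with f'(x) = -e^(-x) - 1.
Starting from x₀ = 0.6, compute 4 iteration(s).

f(x) = e^(-x) - x
f'(x) = -e^(-x) - 1
x₀ = 0.6

Newton-Raphson formula: x_{n+1} = x_n - f(x_n)/f'(x_n)

Iteration 1:
  f(0.600000) = -0.051188
  f'(0.600000) = -1.548812
  x_1 = 0.600000 - (-0.051188)/(-1.548812) = 0.566950
Iteration 2:
  f(0.566950) = 0.000303
  f'(0.566950) = -1.567253
  x_2 = 0.566950 - 0.000303/(-1.567253) = 0.567143
Iteration 3:
  f(0.567143) = 0.000000
  f'(0.567143) = -1.567143
  x_3 = 0.567143 - 0.000000/(-1.567143) = 0.567143
Iteration 4:
  f(0.567143) = 0.000000
  f'(0.567143) = -1.567143
  x_4 = 0.567143 - 0.000000/(-1.567143) = 0.567143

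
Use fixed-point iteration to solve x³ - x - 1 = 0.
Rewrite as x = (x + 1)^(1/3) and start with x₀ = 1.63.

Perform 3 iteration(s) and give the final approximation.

Equation: x³ - x - 1 = 0
Fixed-point form: x = (x + 1)^(1/3)
x₀ = 1.63

x_1 = g(1.630000) = 1.380337
x_2 = g(1.380337) = 1.335200
x_3 = g(1.335200) = 1.326706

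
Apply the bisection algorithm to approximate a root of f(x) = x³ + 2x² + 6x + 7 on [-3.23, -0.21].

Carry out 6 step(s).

f(x) = x³ + 2x² + 6x + 7
Initial interval: [-3.23, -0.21]

Iteration 1:
  c_1 = (-3.230000 + (-0.210000))/2 = -1.720000
  f(c_1) = f(-1.720000) = -2.491648
  f(a) × f(c) ≥ 0, new interval: [-1.720000, -0.210000]
Iteration 2:
  c_2 = (-1.720000 + (-0.210000))/2 = -0.965000
  f(c_2) = f(-0.965000) = 2.173818
  f(a) × f(c) < 0, new interval: [-1.720000, -0.965000]
Iteration 3:
  c_3 = (-1.720000 + (-0.965000))/2 = -1.342500
  f(c_3) = f(-1.342500) = 0.130016
  f(a) × f(c) < 0, new interval: [-1.720000, -1.342500]
Iteration 4:
  c_4 = (-1.720000 + (-1.342500))/2 = -1.531250
  f(c_4) = f(-1.531250) = -1.088409
  f(a) × f(c) ≥ 0, new interval: [-1.531250, -1.342500]
Iteration 5:
  c_5 = (-1.531250 + (-1.342500))/2 = -1.436875
  f(c_5) = f(-1.436875) = -0.458617
  f(a) × f(c) ≥ 0, new interval: [-1.436875, -1.342500]
Iteration 6:
  c_6 = (-1.436875 + (-1.342500))/2 = -1.389687
  f(c_6) = f(-1.389687) = -0.159470
  f(a) × f(c) ≥ 0, new interval: [-1.389687, -1.342500]

After 6 iteration(s), the approximation is c_6 = -1.389687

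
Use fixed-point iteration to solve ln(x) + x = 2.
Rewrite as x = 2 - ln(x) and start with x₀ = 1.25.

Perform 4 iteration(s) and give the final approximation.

Equation: ln(x) + x = 2
Fixed-point form: x = 2 - ln(x)
x₀ = 1.25

x_1 = g(1.250000) = 1.776856
x_2 = g(1.776856) = 1.425154
x_3 = g(1.425154) = 1.645720
x_4 = g(1.645720) = 1.501822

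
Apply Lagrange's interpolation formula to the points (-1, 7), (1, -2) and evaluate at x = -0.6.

Lagrange interpolation formula:
P(x) = Σ yᵢ × Lᵢ(x)
where Lᵢ(x) = Π_{j≠i} (x - xⱼ)/(xᵢ - xⱼ)

L_0(-0.6) = (-0.6 - 1)/(-1 - 1) = 0.800000
L_1(-0.6) = (-0.6 - (-1))/(1 - (-1)) = 0.200000

P(-0.6) = 7×L_0(-0.6) + (-2)×L_1(-0.6)
P(-0.6) = 5.200000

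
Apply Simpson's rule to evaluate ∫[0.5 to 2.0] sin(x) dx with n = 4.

f(x) = sin(x)
a = 0.5, b = 2.0, n = 4
h = (b - a)/n = 0.375000

Simpson's rule: (h/3)[f(x₀) + 4f(x₁) + 2f(x₂) + ... + f(xₙ)]

x_0 = 0.5000, f(x_0) = 0.479426, coefficient = 1
x_1 = 0.8750, f(x_1) = 0.767544, coefficient = 4
x_2 = 1.2500, f(x_2) = 0.948985, coefficient = 2
x_3 = 1.6250, f(x_3) = 0.998531, coefficient = 4
x_4 = 2.0000, f(x_4) = 0.909297, coefficient = 1

I ≈ (0.375000/3) × 10.350992 = 1.293874
Exact value: 1.293729
Error: 0.000145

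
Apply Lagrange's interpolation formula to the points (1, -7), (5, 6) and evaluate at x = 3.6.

Lagrange interpolation formula:
P(x) = Σ yᵢ × Lᵢ(x)
where Lᵢ(x) = Π_{j≠i} (x - xⱼ)/(xᵢ - xⱼ)

L_0(3.6) = (3.6 - 5)/(1 - 5) = 0.350000
L_1(3.6) = (3.6 - 1)/(5 - 1) = 0.650000

P(3.6) = (-7)×L_0(3.6) + 6×L_1(3.6)
P(3.6) = 1.450000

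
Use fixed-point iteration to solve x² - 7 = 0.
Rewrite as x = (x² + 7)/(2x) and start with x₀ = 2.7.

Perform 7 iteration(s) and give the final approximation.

Equation: x² - 7 = 0
Fixed-point form: x = (x² + 7)/(2x)
x₀ = 2.7

x_1 = g(2.700000) = 2.646296
x_2 = g(2.646296) = 2.645751
x_3 = g(2.645751) = 2.645751
x_4 = g(2.645751) = 2.645751
x_5 = g(2.645751) = 2.645751
x_6 = g(2.645751) = 2.645751
x_7 = g(2.645751) = 2.645751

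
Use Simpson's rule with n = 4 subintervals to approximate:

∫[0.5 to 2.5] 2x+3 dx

f(x) = 2x+3
a = 0.5, b = 2.5, n = 4
h = (b - a)/n = 0.500000

Simpson's rule: (h/3)[f(x₀) + 4f(x₁) + 2f(x₂) + ... + f(xₙ)]

x_0 = 0.5000, f(x_0) = 4.000000, coefficient = 1
x_1 = 1.0000, f(x_1) = 5.000000, coefficient = 4
x_2 = 1.5000, f(x_2) = 6.000000, coefficient = 2
x_3 = 2.0000, f(x_3) = 7.000000, coefficient = 4
x_4 = 2.5000, f(x_4) = 8.000000, coefficient = 1

I ≈ (0.500000/3) × 72.000000 = 12.000000
Exact value: 12.000000
Error: 0.000000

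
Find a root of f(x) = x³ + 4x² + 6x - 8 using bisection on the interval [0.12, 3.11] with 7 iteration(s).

f(x) = x³ + 4x² + 6x - 8
Initial interval: [0.12, 3.11]

Iteration 1:
  c_1 = (0.120000 + 3.110000)/2 = 1.615000
  f(c_1) = f(1.615000) = 16.335183
  f(a) × f(c) < 0, new interval: [0.120000, 1.615000]
Iteration 2:
  c_2 = (0.120000 + 1.615000)/2 = 0.867500
  f(c_2) = f(0.867500) = 0.868068
  f(a) × f(c) < 0, new interval: [0.120000, 0.867500]
Iteration 3:
  c_3 = (0.120000 + 0.867500)/2 = 0.493750
  f(c_3) = f(0.493750) = -3.941973
  f(a) × f(c) ≥ 0, new interval: [0.493750, 0.867500]
Iteration 4:
  c_4 = (0.493750 + 0.867500)/2 = 0.680625
  f(c_4) = f(0.680625) = -1.747949
  f(a) × f(c) ≥ 0, new interval: [0.680625, 0.867500]
Iteration 5:
  c_5 = (0.680625 + 0.867500)/2 = 0.774062
  f(c_5) = f(0.774062) = -0.495137
  f(a) × f(c) ≥ 0, new interval: [0.774062, 0.867500]
Iteration 6:
  c_6 = (0.774062 + 0.867500)/2 = 0.820781
  f(c_6) = f(0.820781) = 0.172360
  f(a) × f(c) < 0, new interval: [0.774062, 0.820781]
Iteration 7:
  c_7 = (0.774062 + 0.820781)/2 = 0.797422
  f(c_7) = f(0.797422) = -0.164876
  f(a) × f(c) ≥ 0, new interval: [0.797422, 0.820781]

After 7 iteration(s), the approximation is c_7 = 0.797422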